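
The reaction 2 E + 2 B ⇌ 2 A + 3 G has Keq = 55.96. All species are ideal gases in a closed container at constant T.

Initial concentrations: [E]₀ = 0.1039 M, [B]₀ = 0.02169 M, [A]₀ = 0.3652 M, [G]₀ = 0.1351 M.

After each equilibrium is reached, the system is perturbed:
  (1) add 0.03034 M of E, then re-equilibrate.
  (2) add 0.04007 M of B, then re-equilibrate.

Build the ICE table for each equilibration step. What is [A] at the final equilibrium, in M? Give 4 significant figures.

Q₀ = 64.76 vs Keq = 55.96 ⇒ Q>K, reverse
Step 1:
                  E         B         A         G
  I          0.1039   0.02169    0.3652    0.1351
  C       9.8430e-04 9.8430e-04 -9.8430e-04 -0.001476
  E          0.1049   0.02267    0.3642    0.1336
  solve Keq expr → x = -4.9215e-04; check Q = 55.96
Then add 0.03034 M of E.
Step 2:
                  E         B         A         G
  I          0.1352   0.02267    0.3642    0.1336
  C       -0.003409 -0.003409  0.003409  0.005113
  E          0.1318   0.01927    0.3676    0.1387
  solve Keq expr → x = 0.001704; check Q = 55.96
Then add 0.04007 M of B.
Step 3:
                  E         B         A         G
  I          0.1318   0.05934    0.3676    0.1387
  C        -0.02393  -0.02393   0.02393   0.03589
  E          0.1079   0.03541    0.3916    0.1746
  solve Keq expr → x = 0.01196; check Q = 55.96

[A]_eq = 0.3916 M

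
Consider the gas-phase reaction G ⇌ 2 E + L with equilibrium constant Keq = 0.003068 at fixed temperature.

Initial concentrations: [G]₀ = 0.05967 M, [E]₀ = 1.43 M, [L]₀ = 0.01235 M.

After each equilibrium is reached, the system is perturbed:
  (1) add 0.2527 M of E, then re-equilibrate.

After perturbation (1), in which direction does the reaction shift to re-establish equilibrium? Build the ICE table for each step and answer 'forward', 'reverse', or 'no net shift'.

Direction: reverse

Q₀ = 0.4232 vs Keq = 0.003068 ⇒ Q>K, reverse
Step 1:
                   G          E          L
  init       0.05967       1.43    0.01235
  Δ          0.01224   -0.02448   -0.01224
  eq         0.07191      1.406 1.1168e-04
  solve Keq expr → x = -0.01224; check Q = 0.003068
Then add 0.2527 M of E.
Step 2:
                   G          E          L
  init       0.07191      1.658 1.1168e-04
  Δ       3.1402e-05 -6.2805e-05 -3.1402e-05
  eq         0.07194      1.658 8.0273e-05
  solve Keq expr → x = -3.1402e-05; check Q = 0.003068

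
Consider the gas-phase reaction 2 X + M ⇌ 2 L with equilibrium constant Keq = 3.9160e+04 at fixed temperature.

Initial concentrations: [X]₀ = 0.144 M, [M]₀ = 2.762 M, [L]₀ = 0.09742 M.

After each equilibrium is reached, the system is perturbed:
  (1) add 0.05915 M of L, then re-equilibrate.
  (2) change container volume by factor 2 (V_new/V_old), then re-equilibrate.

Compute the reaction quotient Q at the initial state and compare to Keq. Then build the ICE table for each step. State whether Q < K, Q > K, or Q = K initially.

Q₀ = 0.1657; Q < K (proceeds forward)

Q₀ = 0.1657 vs Keq = 3.9160e+04 ⇒ Q<K, forward
Step 1:
                  X         M         L
  I           0.144     2.762   0.09742
  C         -0.1433  -0.07163    0.1433
  E       7.4150e-04      2.69    0.2407
  solve Keq expr → x = 0.07163; check Q = 3.9160e+04
Then add 0.05915 M of L.
Step 2:
                  X         M         L
  I       7.4150e-04      2.69    0.2998
  C       1.8166e-04 9.0829e-05 -1.8166e-04
  E       9.2316e-04      2.69    0.2996
  solve Keq expr → x = -9.0829e-05; check Q = 3.9160e+04
Then change container volume by factor 2 (V_new/V_old).
Step 3:
                  X         M         L
  I       4.6158e-04     1.345    0.1498
  C       1.9034e-04 9.5170e-05 -1.9034e-04
  E       6.5192e-04     1.345    0.1496
  solve Keq expr → x = -9.5170e-05; check Q = 3.9160e+04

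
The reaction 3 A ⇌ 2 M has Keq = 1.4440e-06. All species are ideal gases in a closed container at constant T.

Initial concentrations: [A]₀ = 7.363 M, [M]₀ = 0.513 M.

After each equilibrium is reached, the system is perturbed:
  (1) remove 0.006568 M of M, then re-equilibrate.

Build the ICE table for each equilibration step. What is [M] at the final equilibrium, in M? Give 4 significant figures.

[M]_eq = 0.02761 M

Q₀ = 6.5928e-04 vs Keq = 1.4440e-06 ⇒ Q>K, reverse
Step 1:
                    A           M
  Initial       7.363       0.513
  Change        0.728     -0.4853
  Equil         8.091     0.02766
  solve Keq expr → x = -0.2427; check Q = 1.4440e-06
Then remove 0.006568 M of M.
Step 2:
                    A           M
  Initial       8.091     0.02109
  Change    -0.009777    0.006518
  Equil         8.081     0.02761
  solve Keq expr → x = 0.003259; check Q = 1.4440e-06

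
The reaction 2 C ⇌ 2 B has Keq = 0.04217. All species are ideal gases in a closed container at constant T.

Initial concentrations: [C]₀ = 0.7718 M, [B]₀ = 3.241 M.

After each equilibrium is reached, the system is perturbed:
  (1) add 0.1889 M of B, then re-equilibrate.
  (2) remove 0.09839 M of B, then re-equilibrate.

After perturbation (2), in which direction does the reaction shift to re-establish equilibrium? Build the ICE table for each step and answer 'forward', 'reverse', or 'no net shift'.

Q₀ = 17.63 vs Keq = 0.04217 ⇒ Q>K, reverse
Step 1:
                  C         B
  Initial    0.7718     3.241
  Change      2.557    -2.557
  Equil       3.329    0.6837
  solve Keq expr → x = -1.279; check Q = 0.04217
Then add 0.1889 M of B.
Step 2:
                  C         B
  Initial     3.329    0.8726
  Change     0.1567   -0.1567
  Equil       3.486    0.7158
  solve Keq expr → x = -0.07836; check Q = 0.04217
Then remove 0.09839 M of B.
Step 3:
                  C         B
  Initial     3.486    0.6174
  Change   -0.08163   0.08163
  Equil       3.404    0.6991
  solve Keq expr → x = 0.04081; check Q = 0.04217

Direction: forward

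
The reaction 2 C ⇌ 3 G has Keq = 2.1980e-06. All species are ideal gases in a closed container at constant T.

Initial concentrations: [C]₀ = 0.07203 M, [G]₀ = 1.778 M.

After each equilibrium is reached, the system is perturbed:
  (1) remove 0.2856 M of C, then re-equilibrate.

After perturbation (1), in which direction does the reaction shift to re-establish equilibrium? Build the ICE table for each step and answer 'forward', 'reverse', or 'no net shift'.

Direction: reverse

Q₀ = 1083 vs Keq = 2.1980e-06 ⇒ Q>K, reverse
Step 1:
                    C           G
  I           0.07203       1.778
  C             1.175      -1.763
  E             1.247     0.01507
  solve Keq expr → x = -0.5876; check Q = 2.1980e-06
Then remove 0.2856 M of C.
Step 2:
                    C           G
  I            0.9617     0.01507
  C          0.001589   -0.002384
  E            0.9633     0.01268
  solve Keq expr → x = -7.9464e-04; check Q = 2.1980e-06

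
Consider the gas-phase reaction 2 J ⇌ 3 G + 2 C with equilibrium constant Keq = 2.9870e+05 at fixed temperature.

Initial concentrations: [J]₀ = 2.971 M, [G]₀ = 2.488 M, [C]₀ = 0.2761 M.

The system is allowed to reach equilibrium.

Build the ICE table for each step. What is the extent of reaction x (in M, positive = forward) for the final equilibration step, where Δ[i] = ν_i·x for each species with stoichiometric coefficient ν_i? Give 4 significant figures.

x = 1.435 M

Q₀ = 0.133 vs Keq = 2.9870e+05 ⇒ Q<K, forward
Step 1:
                  J         G         C
  init        2.971     2.488    0.2761
  Δ          -2.869     4.304     2.869
  eq         0.1019     6.792     3.145
  solve Keq expr → x = 1.435; check Q = 2.9870e+05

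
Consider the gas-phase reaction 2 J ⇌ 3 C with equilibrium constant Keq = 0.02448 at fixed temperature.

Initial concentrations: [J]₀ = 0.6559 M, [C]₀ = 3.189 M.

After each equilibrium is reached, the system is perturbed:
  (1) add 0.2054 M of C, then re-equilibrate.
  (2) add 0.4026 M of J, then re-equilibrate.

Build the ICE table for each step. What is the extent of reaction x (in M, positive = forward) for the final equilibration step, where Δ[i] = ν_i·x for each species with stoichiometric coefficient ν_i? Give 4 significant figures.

x = 0.017 M

Q₀ = 75.39 vs Keq = 0.02448 ⇒ Q>K, reverse
Step 1:
                    J           C
  I            0.6559       3.189
  C             1.776      -2.664
  E             2.432      0.5251
  solve Keq expr → x = -0.888; check Q = 0.02448
Then add 0.2054 M of C.
Step 2:
                    J           C
  I             2.432      0.7305
  C             0.125     -0.1876
  E             2.557      0.5429
  solve Keq expr → x = -0.06252; check Q = 0.02448
Then add 0.4026 M of J.
Step 3:
                    J           C
  I             2.959      0.5429
  C            -0.034       0.051
  E             2.925      0.5939
  solve Keq expr → x = 0.017; check Q = 0.02448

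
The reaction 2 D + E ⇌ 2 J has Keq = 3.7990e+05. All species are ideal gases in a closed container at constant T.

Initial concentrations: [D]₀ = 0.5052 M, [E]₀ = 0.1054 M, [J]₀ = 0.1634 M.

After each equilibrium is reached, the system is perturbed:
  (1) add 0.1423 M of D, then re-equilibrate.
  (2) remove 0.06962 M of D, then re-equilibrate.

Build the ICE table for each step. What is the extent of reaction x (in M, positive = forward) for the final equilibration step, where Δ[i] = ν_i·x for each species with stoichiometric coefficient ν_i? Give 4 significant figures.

x = -8.0255e-07 M

Q₀ = 0.9925 vs Keq = 3.7990e+05 ⇒ Q<K, forward
Step 1:
                   D          E          J
  Initial     0.5052     0.1054     0.1634
  Change     -0.2108    -0.1054     0.2108
  Equil       0.2944 4.2522e-06     0.3742
  solve Keq expr → x = 0.1054; check Q = 3.7990e+05
Then add 0.1423 M of D.
Step 2:
                   D          E          J
  Initial     0.4367 4.2522e-06     0.3742
  Change  -4.6392e-06 -2.3196e-06 4.6392e-06
  Equil       0.4367 1.9327e-06     0.3742
  solve Keq expr → x = 2.3196e-06; check Q = 3.7990e+05
Then remove 0.06962 M of D.
Step 3:
                   D          E          J
  Initial     0.3671 1.9327e-06     0.3742
  Change  1.6051e-06 8.0255e-07 -1.6051e-06
  Equil       0.3671 2.7352e-06     0.3742
  solve Keq expr → x = -8.0255e-07; check Q = 3.7990e+05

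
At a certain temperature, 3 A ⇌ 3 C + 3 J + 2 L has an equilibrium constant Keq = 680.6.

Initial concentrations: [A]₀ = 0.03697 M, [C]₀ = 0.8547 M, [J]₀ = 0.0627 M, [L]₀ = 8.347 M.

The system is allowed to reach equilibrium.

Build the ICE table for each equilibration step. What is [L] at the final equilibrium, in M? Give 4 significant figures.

Q₀ = 212.2 vs Keq = 680.6 ⇒ Q<K, forward
Step 1:
                    A           C           J           L
  init        0.03697      0.8547      0.0627       8.347
  Δ         -0.008296    0.008296    0.008296    0.005531
  eq          0.02867       0.863       0.071       8.353
  solve Keq expr → x = 0.002765; check Q = 680.6

[L]_eq = 8.353 M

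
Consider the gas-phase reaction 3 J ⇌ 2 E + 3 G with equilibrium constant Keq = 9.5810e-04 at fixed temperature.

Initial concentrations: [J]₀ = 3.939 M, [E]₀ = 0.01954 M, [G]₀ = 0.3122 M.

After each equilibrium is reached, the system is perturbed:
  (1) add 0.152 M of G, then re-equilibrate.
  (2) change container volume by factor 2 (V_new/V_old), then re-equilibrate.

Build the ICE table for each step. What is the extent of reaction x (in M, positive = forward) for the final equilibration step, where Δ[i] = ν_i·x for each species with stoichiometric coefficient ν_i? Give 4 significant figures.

x = 0.02803 M

Q₀ = 1.9010e-07 vs Keq = 9.5810e-04 ⇒ Q<K, forward
Step 1:
                  J         E         G
  Initial     3.939   0.01954    0.3122
  Change    -0.4384    0.2922    0.4384
  Equil       3.501    0.3118    0.7506
  solve Keq expr → x = 0.1461; check Q = 9.5810e-04
Then add 0.152 M of G.
Step 2:
                  J         E         G
  Initial     3.501    0.3118    0.9026
  Change    0.06228  -0.04152  -0.06228
  Equil       3.563    0.2703    0.8403
  solve Keq expr → x = -0.02076; check Q = 9.5810e-04
Then change container volume by factor 2 (V_new/V_old).
Step 3:
                  J         E         G
  Initial     1.781    0.1351    0.4201
  Change   -0.08408   0.05605   0.08408
  Equil       1.697    0.1912    0.5042
  solve Keq expr → x = 0.02803; check Q = 9.5810e-04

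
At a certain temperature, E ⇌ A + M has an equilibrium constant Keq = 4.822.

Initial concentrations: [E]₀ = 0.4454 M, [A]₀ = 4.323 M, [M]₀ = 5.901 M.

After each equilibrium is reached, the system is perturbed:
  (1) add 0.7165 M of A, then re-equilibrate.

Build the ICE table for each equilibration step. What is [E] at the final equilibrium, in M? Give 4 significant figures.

[E]_eq = 2.451 M

Q₀ = 57.27 vs Keq = 4.822 ⇒ Q>K, reverse
Step 1:
                    E           A           M
  I            0.4454       4.323       5.901
  C             1.758      -1.758      -1.758
  E             2.204       2.565       4.143
  solve Keq expr → x = -1.758; check Q = 4.822
Then add 0.7165 M of A.
Step 2:
                    E           A           M
  I             2.204       3.281       4.143
  C            0.2474     -0.2474     -0.2474
  E             2.451       3.034       3.895
  solve Keq expr → x = -0.2474; check Q = 4.822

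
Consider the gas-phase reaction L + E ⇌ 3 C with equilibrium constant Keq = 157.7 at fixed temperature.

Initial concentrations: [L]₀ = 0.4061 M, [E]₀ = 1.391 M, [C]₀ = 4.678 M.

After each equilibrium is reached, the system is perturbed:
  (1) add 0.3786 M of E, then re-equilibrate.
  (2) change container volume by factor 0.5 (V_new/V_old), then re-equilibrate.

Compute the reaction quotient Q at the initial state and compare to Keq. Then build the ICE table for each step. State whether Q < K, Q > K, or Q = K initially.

Q₀ = 181.2 vs Keq = 157.7 ⇒ Q>K, reverse
Step 1:
                  L         E         C
  init       0.4061     1.391     4.678
  Δ         0.02761   0.02761  -0.08284
  eq         0.4337     1.419     4.595
  solve Keq expr → x = -0.02761; check Q = 157.7
Then add 0.3786 M of E.
Step 2:
                  L         E         C
  init       0.4337     1.797     4.595
  Δ        -0.04793  -0.04793    0.1438
  eq         0.3858     1.749     4.739
  solve Keq expr → x = 0.04793; check Q = 157.7
Then change container volume by factor 0.5 (V_new/V_old).
Step 3:
                  L         E         C
  init       0.7716     3.499     9.478
  Δ          0.2925    0.2925   -0.8775
  eq          1.064     3.791       8.6
  solve Keq expr → x = -0.2925; check Q = 157.7

Q₀ = 181.2; Q > K (proceeds reverse)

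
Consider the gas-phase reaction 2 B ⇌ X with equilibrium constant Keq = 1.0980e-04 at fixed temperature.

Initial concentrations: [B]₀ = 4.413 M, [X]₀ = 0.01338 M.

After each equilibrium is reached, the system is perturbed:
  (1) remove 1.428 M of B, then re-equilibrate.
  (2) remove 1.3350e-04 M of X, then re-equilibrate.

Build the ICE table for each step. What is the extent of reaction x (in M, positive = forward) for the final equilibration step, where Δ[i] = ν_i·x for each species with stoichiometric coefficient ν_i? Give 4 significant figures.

x = 1.3332e-04 M

Q₀ = 6.8705e-04 vs Keq = 1.0980e-04 ⇒ Q>K, reverse
Step 1:
                    B           X
  Initial       4.413     0.01338
  Change      0.02244    -0.01122
  Equil         4.435     0.00216
  solve Keq expr → x = -0.01122; check Q = 1.0980e-04
Then remove 1.428 M of B.
Step 2:
                    B           X
  Initial       3.007     0.00216
  Change     0.002331   -0.001165
  Equil          3.01  9.9465e-04
  solve Keq expr → x = -0.001165; check Q = 1.0980e-04
Then remove 1.3350e-04 M of X.
Step 3:
                    B           X
  Initial        3.01  8.6115e-04
  Change  -2.6665e-04  1.3332e-04
  Equil          3.01  9.9447e-04
  solve Keq expr → x = 1.3332e-04; check Q = 1.0980e-04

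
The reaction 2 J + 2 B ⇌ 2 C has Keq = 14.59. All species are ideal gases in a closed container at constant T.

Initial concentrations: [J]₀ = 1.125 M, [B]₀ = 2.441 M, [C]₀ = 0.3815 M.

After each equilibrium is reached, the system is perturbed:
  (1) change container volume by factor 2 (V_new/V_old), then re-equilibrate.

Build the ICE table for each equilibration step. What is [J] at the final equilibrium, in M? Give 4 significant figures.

Q₀ = 0.0193 vs Keq = 14.59 ⇒ Q<K, forward
Step 1:
                   J          B          C
  Initial      1.125      2.441     0.3815
  Change     -0.9056    -0.9056     0.9056
  Equil       0.2194      1.535      1.287
  solve Keq expr → x = 0.4528; check Q = 14.59
Then change container volume by factor 2 (V_new/V_old).
Step 2:
                   J          B          C
  Initial     0.1097     0.7677     0.6435
  Change     0.06968    0.06968   -0.06968
  Equil       0.1794     0.8374     0.5738
  solve Keq expr → x = -0.03484; check Q = 14.59

[J]_eq = 0.1794 M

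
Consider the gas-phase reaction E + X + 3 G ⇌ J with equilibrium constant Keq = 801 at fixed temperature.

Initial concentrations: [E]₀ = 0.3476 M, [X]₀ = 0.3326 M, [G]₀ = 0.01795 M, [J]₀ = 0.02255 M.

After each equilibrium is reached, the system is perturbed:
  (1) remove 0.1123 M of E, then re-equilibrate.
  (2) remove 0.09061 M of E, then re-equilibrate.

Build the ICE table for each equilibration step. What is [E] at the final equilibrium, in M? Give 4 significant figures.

[E]_eq = 0.1583 M

Q₀ = 3.3725e+04 vs Keq = 801 ⇒ Q>K, reverse
Step 1:
                  E         X         G         J
  I          0.3476    0.3326   0.01795   0.02255
  C         0.01055   0.01055   0.03164  -0.01055
  E          0.3581    0.3431   0.04959     0.012
  solve Keq expr → x = -0.01055; check Q = 801
Then remove 0.1123 M of E.
Step 2:
                  E         X         G         J
  I          0.2458    0.3431   0.04959     0.012
  C        0.001395  0.001395  0.004184 -0.001395
  E          0.2472    0.3445   0.05377   0.01061
  solve Keq expr → x = -0.001395; check Q = 801
Then remove 0.09061 M of E.
Step 3:
                  E         X         G         J
  I          0.1566    0.3445   0.05377   0.01061
  C        0.001679  0.001679  0.005037 -0.001679
  E          0.1583    0.3462   0.05881   0.00893
  solve Keq expr → x = -0.001679; check Q = 801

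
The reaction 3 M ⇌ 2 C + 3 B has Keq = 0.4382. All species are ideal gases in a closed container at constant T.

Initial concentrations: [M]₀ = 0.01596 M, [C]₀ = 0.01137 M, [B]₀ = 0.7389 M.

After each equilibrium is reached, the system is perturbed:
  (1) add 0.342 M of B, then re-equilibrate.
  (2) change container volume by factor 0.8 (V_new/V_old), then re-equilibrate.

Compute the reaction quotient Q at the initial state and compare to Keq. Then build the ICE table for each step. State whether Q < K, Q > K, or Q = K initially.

Q₀ = 12.83 vs Keq = 0.4382 ⇒ Q>K, reverse
Step 1:
                   M          C          B
  init       0.01596    0.01137     0.7389
  Δ          0.01027  -0.006848   -0.01027
  eq         0.02623   0.004522     0.7286
  solve Keq expr → x = -0.003424; check Q = 0.4382
Then add 0.342 M of B.
Step 2:
                   M          C          B
  init       0.02623   0.004522      1.071
  Δ         0.002421  -0.001614  -0.002421
  eq         0.02865   0.002908      1.068
  solve Keq expr → x = -8.0694e-04; check Q = 0.4382
Then change container volume by factor 0.8 (V_new/V_old).
Step 3:
                   M          C          B
  init       0.03582   0.003635      1.335
  Δ       9.1722e-04 -6.1148e-04 -9.1722e-04
  eq         0.03673   0.003024      1.334
  solve Keq expr → x = -3.0574e-04; check Q = 0.4382

Q₀ = 12.83; Q > K (proceeds reverse)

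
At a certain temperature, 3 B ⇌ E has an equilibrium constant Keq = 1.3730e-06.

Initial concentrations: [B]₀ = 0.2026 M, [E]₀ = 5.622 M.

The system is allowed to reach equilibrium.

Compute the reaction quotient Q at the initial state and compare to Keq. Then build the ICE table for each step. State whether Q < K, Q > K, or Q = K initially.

Q₀ = 676; Q > K (proceeds reverse)

Q₀ = 676 vs Keq = 1.3730e-06 ⇒ Q>K, reverse
Step 1:
                   B          E
  I           0.2026      5.622
  C            16.85     -5.615
  E            17.05   0.006803
  solve Keq expr → x = -5.615; check Q = 1.3730e-06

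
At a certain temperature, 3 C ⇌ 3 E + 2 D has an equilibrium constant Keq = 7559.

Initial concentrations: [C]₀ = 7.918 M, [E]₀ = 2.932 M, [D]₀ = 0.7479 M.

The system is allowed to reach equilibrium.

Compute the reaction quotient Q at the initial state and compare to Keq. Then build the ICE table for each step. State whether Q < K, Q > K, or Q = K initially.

Q₀ = 0.0284 vs Keq = 7559 ⇒ Q<K, forward
Step 1:
                  C         E         D
  init        7.918     2.932    0.7479
  Δ          -6.498     6.498     4.332
  eq           1.42      9.43      5.08
  solve Keq expr → x = 2.166; check Q = 7559

Q₀ = 0.0284; Q < K (proceeds forward)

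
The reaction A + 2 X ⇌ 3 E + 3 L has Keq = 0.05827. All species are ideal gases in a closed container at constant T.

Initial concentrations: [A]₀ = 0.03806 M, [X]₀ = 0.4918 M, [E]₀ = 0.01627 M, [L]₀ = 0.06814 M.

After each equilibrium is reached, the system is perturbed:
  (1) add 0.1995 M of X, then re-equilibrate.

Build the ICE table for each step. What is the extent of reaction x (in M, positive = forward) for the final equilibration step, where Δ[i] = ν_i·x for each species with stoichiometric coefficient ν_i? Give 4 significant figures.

Q₀ = 1.4802e-07 vs Keq = 0.05827 ⇒ Q<K, forward
Step 1:
                  A         X         E         L
  init      0.03806    0.4918   0.01627   0.06814
  Δ        -0.03691  -0.07382    0.1107    0.1107
  eq       0.001151     0.418     0.127    0.1789
  solve Keq expr → x = 0.03691; check Q = 0.05827
Then add 0.1995 M of X.
Step 2:
                  A         X         E         L
  init     0.001151    0.6175     0.127    0.1789
  Δ       -5.8323e-04 -0.001166   0.00175   0.00175
  eq      5.6809e-04    0.6163    0.1287    0.1806
  solve Keq expr → x = 5.8323e-04; check Q = 0.05827

x = 5.8323e-04 M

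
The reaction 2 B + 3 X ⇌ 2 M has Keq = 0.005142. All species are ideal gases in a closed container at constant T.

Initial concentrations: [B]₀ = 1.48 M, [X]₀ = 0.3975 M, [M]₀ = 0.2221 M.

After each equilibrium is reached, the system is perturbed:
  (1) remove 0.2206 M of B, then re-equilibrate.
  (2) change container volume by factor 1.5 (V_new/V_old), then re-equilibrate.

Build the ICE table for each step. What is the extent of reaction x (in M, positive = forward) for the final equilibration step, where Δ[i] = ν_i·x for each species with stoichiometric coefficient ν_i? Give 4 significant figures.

x = -0.00725 M

Q₀ = 0.3586 vs Keq = 0.005142 ⇒ Q>K, reverse
Step 1:
                    B           X           M
  I              1.48      0.3975      0.2221
  C            0.1618      0.2427     -0.1618
  E             1.642      0.6402      0.0603
  solve Keq expr → x = -0.0809; check Q = 0.005142
Then remove 0.2206 M of B.
Step 2:
                    B           X           M
  I             1.421      0.6402      0.0603
  C          0.006632    0.009948   -0.006632
  E             1.428      0.6501     0.05367
  solve Keq expr → x = -0.003316; check Q = 0.005142
Then change container volume by factor 1.5 (V_new/V_old).
Step 3:
                    B           X           M
  I            0.9519      0.4334     0.03578
  C            0.0145     0.02175     -0.0145
  E            0.9664      0.4552     0.02128
  solve Keq expr → x = -0.00725; check Q = 0.005142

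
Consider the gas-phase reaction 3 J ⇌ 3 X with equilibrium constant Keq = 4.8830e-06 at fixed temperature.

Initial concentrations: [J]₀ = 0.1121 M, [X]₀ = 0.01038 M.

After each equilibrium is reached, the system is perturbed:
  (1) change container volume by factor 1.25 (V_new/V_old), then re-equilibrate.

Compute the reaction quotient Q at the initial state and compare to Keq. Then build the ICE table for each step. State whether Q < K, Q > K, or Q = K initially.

Q₀ = 7.9392e-04; Q > K (proceeds reverse)

Q₀ = 7.9392e-04 vs Keq = 4.8830e-06 ⇒ Q>K, reverse
Step 1:
                    J           X
  I            0.1121     0.01038
  C          0.008337   -0.008337
  E            0.1204    0.002043
  solve Keq expr → x = -0.002779; check Q = 4.8830e-06
Then change container volume by factor 1.25 (V_new/V_old).
Step 2:
                    J           X
  I           0.09635    0.001635
  C                 0           0
  E           0.09635    0.001635
  solve Keq expr → x = 0; check Q = 4.8830e-06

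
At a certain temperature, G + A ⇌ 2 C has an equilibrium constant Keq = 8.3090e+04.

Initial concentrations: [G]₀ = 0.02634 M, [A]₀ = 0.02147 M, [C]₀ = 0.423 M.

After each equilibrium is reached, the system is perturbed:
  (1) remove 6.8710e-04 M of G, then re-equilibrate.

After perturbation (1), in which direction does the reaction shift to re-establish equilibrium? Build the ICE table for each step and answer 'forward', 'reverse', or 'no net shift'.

Q₀ = 316.4 vs Keq = 8.3090e+04 ⇒ Q<K, forward
Step 1:
                   G          A          C
  init       0.02634    0.02147      0.423
  Δ         -0.02098   -0.02098    0.04197
  eq        0.005356 4.8582e-04      0.465
  solve Keq expr → x = 0.02098; check Q = 8.3090e+04
Then remove 6.8710e-04 M of G.
Step 2:
                   G          A          C
  init      0.004669 4.8582e-04      0.465
  Δ       6.3696e-05 6.3696e-05 -1.2739e-04
  eq        0.004732 5.4951e-04     0.4648
  solve Keq expr → x = -6.3696e-05; check Q = 8.3090e+04

Direction: reverse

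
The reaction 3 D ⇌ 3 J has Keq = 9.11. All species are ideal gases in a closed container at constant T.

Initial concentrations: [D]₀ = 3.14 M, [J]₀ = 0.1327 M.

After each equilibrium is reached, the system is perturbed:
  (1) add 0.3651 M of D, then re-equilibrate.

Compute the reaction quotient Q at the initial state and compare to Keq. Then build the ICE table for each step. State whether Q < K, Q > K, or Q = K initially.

Q₀ = 7.5479e-05 vs Keq = 9.11 ⇒ Q<K, forward
Step 1:
                   D          J
  I             3.14     0.1327
  C            -2.08       2.08
  E             1.06      2.213
  solve Keq expr → x = 0.6935; check Q = 9.11
Then add 0.3651 M of D.
Step 2:
                   D          J
  I            1.425      2.213
  C          -0.2469     0.2469
  E            1.178       2.46
  solve Keq expr → x = 0.0823; check Q = 9.11

Q₀ = 7.5479e-05; Q < K (proceeds forward)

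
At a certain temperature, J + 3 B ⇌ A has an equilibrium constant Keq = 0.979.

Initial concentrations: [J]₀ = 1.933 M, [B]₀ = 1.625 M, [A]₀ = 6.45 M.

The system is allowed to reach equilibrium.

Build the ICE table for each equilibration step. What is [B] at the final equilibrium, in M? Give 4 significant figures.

[B]_eq = 1.517 M

Q₀ = 0.7776 vs Keq = 0.979 ⇒ Q<K, forward
Step 1:
                  J         B         A
  I           1.933     1.625      6.45
  C        -0.03594   -0.1078   0.03594
  E           1.897     1.517     6.486
  solve Keq expr → x = 0.03594; check Q = 0.979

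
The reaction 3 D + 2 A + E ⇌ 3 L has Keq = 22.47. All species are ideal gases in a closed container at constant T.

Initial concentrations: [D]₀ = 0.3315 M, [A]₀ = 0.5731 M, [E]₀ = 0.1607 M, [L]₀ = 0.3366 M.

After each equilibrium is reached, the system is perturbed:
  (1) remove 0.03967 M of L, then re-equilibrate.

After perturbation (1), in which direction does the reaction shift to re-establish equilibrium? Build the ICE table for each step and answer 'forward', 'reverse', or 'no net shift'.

Direction: forward

Q₀ = 19.83 vs Keq = 22.47 ⇒ Q<K, forward
Step 1:
                   D          A          E          L
  Initial     0.3315     0.5731     0.1607     0.3366
  Change   -0.005573  -0.003716  -0.001858   0.005573
  Equil       0.3259     0.5694     0.1588     0.3422
  solve Keq expr → x = 0.001858; check Q = 22.47
Then remove 0.03967 M of L.
Step 2:
                   D          A          E          L
  Initial     0.3259     0.5694     0.1588     0.3025
  Change    -0.01566   -0.01044  -0.005222    0.01566
  Equil       0.3103     0.5589     0.1536     0.3182
  solve Keq expr → x = 0.005222; check Q = 22.47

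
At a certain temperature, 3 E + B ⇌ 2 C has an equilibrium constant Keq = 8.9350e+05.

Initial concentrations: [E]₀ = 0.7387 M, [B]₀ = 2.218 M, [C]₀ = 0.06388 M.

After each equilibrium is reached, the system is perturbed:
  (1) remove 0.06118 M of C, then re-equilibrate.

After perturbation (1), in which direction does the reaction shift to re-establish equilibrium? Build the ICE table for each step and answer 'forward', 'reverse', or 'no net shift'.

Direction: forward

Q₀ = 0.004564 vs Keq = 8.9350e+05 ⇒ Q<K, forward
Step 1:
                   E          B          C
  I           0.7387      2.218    0.06388
  C          -0.7331    -0.2444     0.4888
  E         0.005574      1.974     0.5526
  solve Keq expr → x = 0.2444; check Q = 8.9350e+05
Then remove 0.06118 M of C.
Step 2:
                   E          B          C
  I         0.005574      1.974     0.4915
  C       -4.1731e-04 -1.3910e-04 2.7821e-04
  E         0.005157      1.973     0.4917
  solve Keq expr → x = 1.3910e-04; check Q = 8.9350e+05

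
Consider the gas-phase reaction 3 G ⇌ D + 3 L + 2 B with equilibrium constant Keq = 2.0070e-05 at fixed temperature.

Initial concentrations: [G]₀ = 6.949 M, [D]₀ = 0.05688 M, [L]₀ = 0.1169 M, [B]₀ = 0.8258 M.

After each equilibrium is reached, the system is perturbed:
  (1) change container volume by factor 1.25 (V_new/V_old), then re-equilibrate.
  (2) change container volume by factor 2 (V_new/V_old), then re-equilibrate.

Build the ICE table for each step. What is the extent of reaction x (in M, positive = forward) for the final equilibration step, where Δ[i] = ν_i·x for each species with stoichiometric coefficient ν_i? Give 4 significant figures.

Q₀ = 1.8467e-07 vs Keq = 2.0070e-05 ⇒ Q<K, forward
Step 1:
                    G           D           L           B
  init          6.949     0.05688      0.1169      0.8258
  Δ           -0.2402     0.08006      0.2402      0.1601
  eq            6.709      0.1369      0.3571      0.9859
  solve Keq expr → x = 0.08006; check Q = 2.0070e-05
Then change container volume by factor 1.25 (V_new/V_old).
Step 2:
                    G           D           L           B
  init          5.367      0.1096      0.2857      0.7887
  Δ          -0.04517     0.01506     0.04517     0.03011
  eq            5.322      0.1246      0.3308      0.8188
  solve Keq expr → x = 0.01506; check Q = 2.0070e-05
Then change container volume by factor 2 (V_new/V_old).
Step 3:
                    G           D           L           B
  init          2.661      0.0623      0.1654      0.4094
  Δ          -0.09033     0.03011     0.09033     0.06022
  eq            2.571     0.09241      0.2557      0.4696
  solve Keq expr → x = 0.03011; check Q = 2.0070e-05

x = 0.03011 M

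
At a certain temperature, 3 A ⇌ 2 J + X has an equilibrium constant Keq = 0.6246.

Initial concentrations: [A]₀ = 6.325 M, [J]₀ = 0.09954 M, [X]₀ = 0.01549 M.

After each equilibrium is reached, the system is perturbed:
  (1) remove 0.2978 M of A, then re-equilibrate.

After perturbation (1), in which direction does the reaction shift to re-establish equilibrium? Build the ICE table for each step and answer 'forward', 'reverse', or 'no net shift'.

Direction: reverse

Q₀ = 6.0655e-07 vs Keq = 0.6246 ⇒ Q<K, forward
Step 1:
                  A         J         X
  Initial     6.325   0.09954   0.01549
  Change     -3.863     2.575     1.288
  Equil       2.462     2.675     1.303
  solve Keq expr → x = 1.288; check Q = 0.6246
Then remove 0.2978 M of A.
Step 2:
                  A         J         X
  Initial     2.164     2.675     1.303
  Change     0.1839   -0.1226  -0.06131
  Equil       2.348     2.552     1.242
  solve Keq expr → x = -0.06131; check Q = 0.6246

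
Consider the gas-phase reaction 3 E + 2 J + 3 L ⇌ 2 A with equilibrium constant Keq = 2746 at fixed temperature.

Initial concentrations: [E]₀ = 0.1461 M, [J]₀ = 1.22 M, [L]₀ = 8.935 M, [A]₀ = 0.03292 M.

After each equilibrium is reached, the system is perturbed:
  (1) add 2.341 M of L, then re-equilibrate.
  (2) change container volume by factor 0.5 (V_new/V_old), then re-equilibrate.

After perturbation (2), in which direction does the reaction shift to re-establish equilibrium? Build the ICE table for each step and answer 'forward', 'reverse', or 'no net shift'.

Q₀ = 3.2731e-04 vs Keq = 2746 ⇒ Q<K, forward
Step 1:
                    E           J           L           A
  Initial      0.1461        1.22       8.935     0.03292
  Change      -0.1442    -0.09612     -0.1442     0.09612
  Equil      0.001919       1.124       8.791       0.129
  solve Keq expr → x = 0.04806; check Q = 2746
Then add 2.341 M of L.
Step 2:
                    E           J           L           A
  Initial    0.001919       1.124       11.13       0.129
  Change  -4.0117e-04 -2.6745e-04 -4.0117e-04  2.6745e-04
  Equil      0.001518       1.124       11.13      0.1293
  solve Keq expr → x = 1.3372e-04; check Q = 2746
Then change container volume by factor 0.5 (V_new/V_old).
Step 3:
                    E           J           L           A
  Initial    0.003036       2.247       22.26      0.2586
  Change    -0.002273   -0.001516   -0.002273    0.001516
  Equil    7.6230e-04       2.246       22.26      0.2601
  solve Keq expr → x = 7.5779e-04; check Q = 2746

Direction: forward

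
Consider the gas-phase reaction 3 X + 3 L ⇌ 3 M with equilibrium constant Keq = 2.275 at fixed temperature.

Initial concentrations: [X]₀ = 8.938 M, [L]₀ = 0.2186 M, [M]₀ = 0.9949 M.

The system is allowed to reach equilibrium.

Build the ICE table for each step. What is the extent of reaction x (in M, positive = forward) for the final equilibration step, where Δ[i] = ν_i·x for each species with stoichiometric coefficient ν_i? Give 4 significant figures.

x = 0.04075 M

Q₀ = 0.132 vs Keq = 2.275 ⇒ Q<K, forward
Step 1:
                   X          L          M
  I            8.938     0.2186     0.9949
  C          -0.1222    -0.1222     0.1222
  E            8.816    0.09635      1.117
  solve Keq expr → x = 0.04075; check Q = 2.275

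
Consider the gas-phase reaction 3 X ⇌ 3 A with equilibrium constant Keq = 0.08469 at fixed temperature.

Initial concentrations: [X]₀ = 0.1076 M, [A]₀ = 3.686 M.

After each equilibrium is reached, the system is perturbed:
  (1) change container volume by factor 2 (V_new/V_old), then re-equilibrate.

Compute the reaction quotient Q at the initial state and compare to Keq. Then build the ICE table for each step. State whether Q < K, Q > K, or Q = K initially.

Q₀ = 4.0200e+04; Q > K (proceeds reverse)

Q₀ = 4.0200e+04 vs Keq = 0.08469 ⇒ Q>K, reverse
Step 1:
                  X         A
  I          0.1076     3.686
  C           2.528    -2.528
  E           2.636     1.158
  solve Keq expr → x = -0.8428; check Q = 0.08469
Then change container volume by factor 2 (V_new/V_old).
Step 2:
                  X         A
  I           1.318    0.5788
  C               0         0
  E           1.318    0.5788
  solve Keq expr → x = 0; check Q = 0.08469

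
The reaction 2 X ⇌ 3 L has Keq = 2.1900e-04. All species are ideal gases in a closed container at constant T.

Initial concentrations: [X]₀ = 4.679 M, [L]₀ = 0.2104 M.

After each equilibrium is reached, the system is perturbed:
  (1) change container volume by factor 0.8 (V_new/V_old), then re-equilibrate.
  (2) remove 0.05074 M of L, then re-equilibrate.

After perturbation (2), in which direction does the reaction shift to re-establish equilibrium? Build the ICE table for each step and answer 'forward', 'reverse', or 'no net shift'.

Q₀ = 4.2543e-04 vs Keq = 2.1900e-04 ⇒ Q>K, reverse
Step 1:
                  X         L
  I           4.679    0.2104
  C         0.02741  -0.04112
  E           4.706    0.1693
  solve Keq expr → x = -0.01371; check Q = 2.1900e-04
Then change container volume by factor 0.8 (V_new/V_old).
Step 2:
                  X         L
  I           5.883    0.2116
  C        0.009964  -0.01495
  E           5.893    0.1967
  solve Keq expr → x = -0.004982; check Q = 2.1900e-04
Then remove 0.05074 M of L.
Step 3:
                  X         L
  I           5.893    0.1459
  C        -0.03333      0.05
  E            5.86    0.1959
  solve Keq expr → x = 0.01667; check Q = 2.1900e-04

Direction: forward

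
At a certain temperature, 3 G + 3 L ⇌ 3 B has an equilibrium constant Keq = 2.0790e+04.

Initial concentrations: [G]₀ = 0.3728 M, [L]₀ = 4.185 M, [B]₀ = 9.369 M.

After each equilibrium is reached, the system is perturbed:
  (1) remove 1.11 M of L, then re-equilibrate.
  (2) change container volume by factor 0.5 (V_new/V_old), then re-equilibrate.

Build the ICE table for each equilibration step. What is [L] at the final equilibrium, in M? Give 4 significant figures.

[L]_eq = 5.532 M

Q₀ = 216.6 vs Keq = 2.0790e+04 ⇒ Q<K, forward
Step 1:
                    G           L           B
  Initial      0.3728       4.185       9.369
  Change      -0.2828     -0.2828      0.2828
  Equil       0.08995       3.902       9.652
  solve Keq expr → x = 0.09428; check Q = 2.0790e+04
Then remove 1.11 M of L.
Step 2:
                    G           L           B
  Initial     0.08995       2.792       9.652
  Change      0.03382     0.03382    -0.03382
  Equil        0.1238       2.826       9.618
  solve Keq expr → x = -0.01127; check Q = 2.0790e+04
Then change container volume by factor 0.5 (V_new/V_old).
Step 3:
                    G           L           B
  Initial      0.2475       5.652       19.24
  Change      -0.1203     -0.1203      0.1203
  Equil        0.1273       5.532       19.36
  solve Keq expr → x = 0.0401; check Q = 2.0790e+04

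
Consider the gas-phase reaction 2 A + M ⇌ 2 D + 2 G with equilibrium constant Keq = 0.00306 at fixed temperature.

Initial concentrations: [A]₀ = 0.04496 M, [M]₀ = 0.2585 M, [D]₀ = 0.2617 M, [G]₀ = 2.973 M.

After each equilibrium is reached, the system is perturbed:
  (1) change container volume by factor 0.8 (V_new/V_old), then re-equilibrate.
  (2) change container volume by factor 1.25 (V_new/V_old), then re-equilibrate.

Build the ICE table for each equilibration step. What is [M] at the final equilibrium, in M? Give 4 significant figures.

Q₀ = 1158 vs Keq = 0.00306 ⇒ Q>K, reverse
Step 1:
                    A           M           D           G
  I           0.04496      0.2585      0.2617       2.973
  C            0.2579      0.1289     -0.2579     -0.2579
  E            0.3028      0.3874     0.00384       2.715
  solve Keq expr → x = -0.1289; check Q = 0.00306
Then change container volume by factor 0.8 (V_new/V_old).
Step 2:
                    A           M           D           G
  I            0.3785      0.4843      0.0048       3.394
  C        4.9937e-04  2.4968e-04 -4.9937e-04 -4.9937e-04
  E             0.379      0.4845    0.004301       3.393
  solve Keq expr → x = -2.4968e-04; check Q = 0.00306
Then change container volume by factor 1.25 (V_new/V_old).
Step 3:
                    A           M           D           G
  I            0.3032      0.3876    0.003441       2.715
  C       -3.9949e-04 -1.9975e-04  3.9949e-04  3.9949e-04
  E            0.3028      0.3874     0.00384       2.715
  solve Keq expr → x = 1.9975e-04; check Q = 0.00306

[M]_eq = 0.3874 M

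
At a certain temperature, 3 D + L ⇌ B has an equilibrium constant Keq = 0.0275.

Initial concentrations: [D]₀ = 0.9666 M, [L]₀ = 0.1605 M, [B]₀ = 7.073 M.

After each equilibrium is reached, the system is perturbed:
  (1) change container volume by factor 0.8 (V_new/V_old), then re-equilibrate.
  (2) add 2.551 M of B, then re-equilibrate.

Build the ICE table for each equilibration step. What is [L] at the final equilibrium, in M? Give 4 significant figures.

Q₀ = 48.8 vs Keq = 0.0275 ⇒ Q>K, reverse
Step 1:
                  D         L         B
  init       0.9666    0.1605     7.073
  Δ           4.151     1.384    -1.384
  eq          5.117     1.544     5.689
  solve Keq expr → x = -1.384; check Q = 0.0275
Then change container volume by factor 0.8 (V_new/V_old).
Step 2:
                  D         L         B
  init        6.396      1.93     7.112
  Δ         -0.9053   -0.3018    0.3018
  eq          5.491     1.628     7.414
  solve Keq expr → x = 0.3018; check Q = 0.0275
Then add 2.551 M of B.
Step 3:
                  D         L         B
  init        5.491     1.628     9.965
  Δ          0.3899      0.13     -0.13
  eq          5.881     1.758     9.835
  solve Keq expr → x = -0.13; check Q = 0.0275

[L]_eq = 1.758 M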